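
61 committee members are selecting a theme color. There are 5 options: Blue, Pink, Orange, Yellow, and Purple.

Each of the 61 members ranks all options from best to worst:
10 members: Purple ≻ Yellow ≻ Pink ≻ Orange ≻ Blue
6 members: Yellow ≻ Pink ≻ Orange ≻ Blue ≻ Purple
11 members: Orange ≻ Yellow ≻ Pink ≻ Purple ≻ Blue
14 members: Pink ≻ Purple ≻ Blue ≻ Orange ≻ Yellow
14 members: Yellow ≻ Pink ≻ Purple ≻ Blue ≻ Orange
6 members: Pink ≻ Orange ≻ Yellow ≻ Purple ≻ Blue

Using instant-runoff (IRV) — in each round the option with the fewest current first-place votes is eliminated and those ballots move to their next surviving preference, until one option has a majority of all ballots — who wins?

Yellow

Round 1: Blue 0, Pink 20, Orange 11, Yellow 20, Purple 10. Blue eliminated.
Round 2: Pink 20, Orange 11, Yellow 20, Purple 10. Purple eliminated.
Round 3: Pink 20, Orange 11, Yellow 30. Orange eliminated.
Round 4: Pink 20, Yellow 41. Yellow has a majority (≥31).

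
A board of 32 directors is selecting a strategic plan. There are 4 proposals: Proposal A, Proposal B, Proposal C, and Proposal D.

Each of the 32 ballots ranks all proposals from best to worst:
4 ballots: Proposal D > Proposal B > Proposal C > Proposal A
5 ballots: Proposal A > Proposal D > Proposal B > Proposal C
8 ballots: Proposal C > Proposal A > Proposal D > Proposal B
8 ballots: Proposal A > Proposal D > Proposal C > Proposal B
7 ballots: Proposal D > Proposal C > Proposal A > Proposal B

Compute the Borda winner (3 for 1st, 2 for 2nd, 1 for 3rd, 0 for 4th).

Proposal D

Proposal A: 4×0 + 5×3 + 8×2 + 8×3 + 7×1 = 62
Proposal B: 4×2 + 5×1 + 8×0 + 8×0 + 7×0 = 13
Proposal C: 4×1 + 5×0 + 8×3 + 8×1 + 7×2 = 50
Proposal D: 4×3 + 5×2 + 8×1 + 8×2 + 7×3 = 67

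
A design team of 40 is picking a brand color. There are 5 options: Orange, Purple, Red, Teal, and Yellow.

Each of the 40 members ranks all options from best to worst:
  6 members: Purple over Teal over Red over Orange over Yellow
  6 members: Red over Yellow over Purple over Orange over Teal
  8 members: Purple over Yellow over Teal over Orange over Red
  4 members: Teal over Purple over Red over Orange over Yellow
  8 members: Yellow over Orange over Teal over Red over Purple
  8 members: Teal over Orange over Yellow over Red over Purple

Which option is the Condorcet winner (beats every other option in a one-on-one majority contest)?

Yellow vs Orange: 22–18
Yellow vs Purple: 22–18
Yellow vs Red: 24–16
Yellow vs Teal: 22–18
Yellow beats every other option.

Yellow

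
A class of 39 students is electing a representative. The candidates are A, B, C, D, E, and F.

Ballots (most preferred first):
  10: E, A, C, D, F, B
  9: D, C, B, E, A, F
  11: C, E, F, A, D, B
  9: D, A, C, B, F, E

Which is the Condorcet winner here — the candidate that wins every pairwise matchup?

C

C vs A: 20–19
C vs B: 39–0
C vs D: 21–18
C vs E: 29–10
C vs F: 39–0
C beats every other candidate.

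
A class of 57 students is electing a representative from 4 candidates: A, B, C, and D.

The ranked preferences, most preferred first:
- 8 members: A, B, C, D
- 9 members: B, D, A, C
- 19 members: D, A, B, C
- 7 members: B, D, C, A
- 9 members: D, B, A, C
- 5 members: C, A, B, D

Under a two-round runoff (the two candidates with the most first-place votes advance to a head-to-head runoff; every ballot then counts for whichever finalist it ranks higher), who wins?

Round 1 first-place votes: A 8, B 16, C 5, D 28. D and B advance.
Runoff: D is ranked above B on 28 ballots, B above D on 29.

B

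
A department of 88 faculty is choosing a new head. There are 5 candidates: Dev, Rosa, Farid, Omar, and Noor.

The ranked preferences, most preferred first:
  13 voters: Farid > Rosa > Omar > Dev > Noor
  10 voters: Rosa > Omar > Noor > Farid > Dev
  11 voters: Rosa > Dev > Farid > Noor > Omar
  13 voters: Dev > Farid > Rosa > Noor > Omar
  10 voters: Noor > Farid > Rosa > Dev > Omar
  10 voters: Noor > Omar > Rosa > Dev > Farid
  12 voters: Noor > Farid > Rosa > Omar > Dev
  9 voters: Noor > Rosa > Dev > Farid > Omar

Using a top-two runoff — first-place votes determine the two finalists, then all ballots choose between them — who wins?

Round 1 first-place votes: Dev 13, Rosa 21, Farid 13, Omar 0, Noor 41. Noor and Rosa advance.
Runoff: Noor is ranked above Rosa on 41 ballots, Rosa above Noor on 47.

Rosa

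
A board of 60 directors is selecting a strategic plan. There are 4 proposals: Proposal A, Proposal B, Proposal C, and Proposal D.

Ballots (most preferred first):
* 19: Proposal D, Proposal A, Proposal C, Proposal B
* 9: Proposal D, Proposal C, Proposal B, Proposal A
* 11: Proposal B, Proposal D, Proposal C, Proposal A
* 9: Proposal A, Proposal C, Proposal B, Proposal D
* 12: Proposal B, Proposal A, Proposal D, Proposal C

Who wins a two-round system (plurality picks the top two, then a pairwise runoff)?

Round 1 first-place votes: Proposal A 9, Proposal B 23, Proposal C 0, Proposal D 28. Proposal D and Proposal B advance.
Runoff: Proposal D is ranked above Proposal B on 28 ballots, Proposal B above Proposal D on 32.

Proposal B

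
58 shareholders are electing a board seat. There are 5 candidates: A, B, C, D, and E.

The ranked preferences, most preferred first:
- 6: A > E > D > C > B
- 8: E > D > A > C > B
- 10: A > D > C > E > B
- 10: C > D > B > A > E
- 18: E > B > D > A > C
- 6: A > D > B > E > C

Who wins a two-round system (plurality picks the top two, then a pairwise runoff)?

A

Round 1 first-place votes: A 22, B 0, C 10, D 0, E 26. E and A advance.
Runoff: E is ranked above A on 26 ballots, A above E on 32.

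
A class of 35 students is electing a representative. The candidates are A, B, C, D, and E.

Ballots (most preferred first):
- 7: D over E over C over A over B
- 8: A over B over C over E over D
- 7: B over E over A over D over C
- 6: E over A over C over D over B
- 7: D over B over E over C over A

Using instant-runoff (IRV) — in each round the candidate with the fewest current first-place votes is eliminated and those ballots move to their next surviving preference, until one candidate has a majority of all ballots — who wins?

A

Round 1: A 8, B 7, C 0, D 14, E 6. C eliminated.
Round 2: A 8, B 7, D 14, E 6. E eliminated.
Round 3: A 14, B 7, D 14. B eliminated.
Round 4: A 21, D 14. A has a majority (≥18).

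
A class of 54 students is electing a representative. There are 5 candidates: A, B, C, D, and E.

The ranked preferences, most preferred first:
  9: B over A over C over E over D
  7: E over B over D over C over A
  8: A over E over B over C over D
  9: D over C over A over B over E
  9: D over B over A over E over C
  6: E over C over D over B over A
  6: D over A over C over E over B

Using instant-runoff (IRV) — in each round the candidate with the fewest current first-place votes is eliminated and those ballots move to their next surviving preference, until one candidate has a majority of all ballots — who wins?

Round 1: A 8, B 9, C 0, D 24, E 13. C eliminated.
Round 2: A 8, B 9, D 24, E 13. A eliminated.
Round 3: B 9, D 24, E 21. B eliminated.
Round 4: D 24, E 30. E has a majority (≥28).

E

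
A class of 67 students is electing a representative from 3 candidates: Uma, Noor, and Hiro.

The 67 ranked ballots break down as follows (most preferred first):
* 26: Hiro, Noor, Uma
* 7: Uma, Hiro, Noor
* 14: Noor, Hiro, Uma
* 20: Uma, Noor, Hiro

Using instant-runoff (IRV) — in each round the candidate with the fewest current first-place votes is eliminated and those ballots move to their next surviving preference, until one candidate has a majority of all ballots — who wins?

Hiro

Round 1: Uma 27, Noor 14, Hiro 26. Noor eliminated.
Round 2: Uma 27, Hiro 40. Hiro has a majority (≥34).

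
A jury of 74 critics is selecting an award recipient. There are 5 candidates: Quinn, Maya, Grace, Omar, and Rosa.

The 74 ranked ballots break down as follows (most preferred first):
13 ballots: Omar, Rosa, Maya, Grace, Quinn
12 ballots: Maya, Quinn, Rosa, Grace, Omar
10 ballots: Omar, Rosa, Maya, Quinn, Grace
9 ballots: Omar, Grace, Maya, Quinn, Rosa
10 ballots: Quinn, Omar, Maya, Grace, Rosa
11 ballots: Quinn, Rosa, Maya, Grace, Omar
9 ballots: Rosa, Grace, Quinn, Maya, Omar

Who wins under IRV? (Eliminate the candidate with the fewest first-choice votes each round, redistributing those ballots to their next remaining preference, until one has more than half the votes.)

Quinn

Round 1: Quinn 21, Maya 12, Grace 0, Omar 32, Rosa 9. Grace eliminated.
Round 2: Quinn 21, Maya 12, Omar 32, Rosa 9. Rosa eliminated.
Round 3: Quinn 30, Maya 12, Omar 32. Maya eliminated.
Round 4: Quinn 42, Omar 32. Quinn has a majority (≥38).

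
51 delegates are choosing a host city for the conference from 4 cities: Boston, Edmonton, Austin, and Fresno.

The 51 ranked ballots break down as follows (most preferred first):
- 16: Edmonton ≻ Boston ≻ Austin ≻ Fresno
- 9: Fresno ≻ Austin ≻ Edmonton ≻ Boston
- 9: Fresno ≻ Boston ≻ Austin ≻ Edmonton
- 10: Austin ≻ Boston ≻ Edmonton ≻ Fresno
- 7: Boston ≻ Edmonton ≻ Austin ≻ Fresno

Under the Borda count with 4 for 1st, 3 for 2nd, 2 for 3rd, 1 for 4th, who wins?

Boston: 16×3 + 9×1 + 9×3 + 10×3 + 7×4 = 142
Edmonton: 16×4 + 9×2 + 9×1 + 10×2 + 7×3 = 132
Austin: 16×2 + 9×3 + 9×2 + 10×4 + 7×2 = 131
Fresno: 16×1 + 9×4 + 9×4 + 10×1 + 7×1 = 105

Boston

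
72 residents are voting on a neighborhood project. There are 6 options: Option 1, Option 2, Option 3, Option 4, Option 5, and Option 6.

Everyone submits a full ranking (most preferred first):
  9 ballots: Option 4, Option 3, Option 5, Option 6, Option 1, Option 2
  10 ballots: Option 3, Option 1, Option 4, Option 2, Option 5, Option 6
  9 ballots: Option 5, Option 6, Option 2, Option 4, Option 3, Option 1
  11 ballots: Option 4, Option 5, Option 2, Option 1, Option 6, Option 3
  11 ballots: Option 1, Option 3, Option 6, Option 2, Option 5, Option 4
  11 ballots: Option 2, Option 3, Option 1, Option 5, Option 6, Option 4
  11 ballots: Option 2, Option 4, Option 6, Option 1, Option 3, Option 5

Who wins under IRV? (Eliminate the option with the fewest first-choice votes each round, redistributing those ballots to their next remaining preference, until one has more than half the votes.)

Round 1: Option 1 11, Option 2 22, Option 3 10, Option 4 20, Option 5 9, Option 6 0. Option 6 eliminated.
Round 2: Option 1 11, Option 2 22, Option 3 10, Option 4 20, Option 5 9. Option 5 eliminated.
Round 3: Option 1 11, Option 2 31, Option 3 10, Option 4 20. Option 3 eliminated.
Round 4: Option 1 21, Option 2 31, Option 4 20. Option 4 eliminated.
Round 5: Option 1 30, Option 2 42. Option 2 has a majority (≥37).

Option 2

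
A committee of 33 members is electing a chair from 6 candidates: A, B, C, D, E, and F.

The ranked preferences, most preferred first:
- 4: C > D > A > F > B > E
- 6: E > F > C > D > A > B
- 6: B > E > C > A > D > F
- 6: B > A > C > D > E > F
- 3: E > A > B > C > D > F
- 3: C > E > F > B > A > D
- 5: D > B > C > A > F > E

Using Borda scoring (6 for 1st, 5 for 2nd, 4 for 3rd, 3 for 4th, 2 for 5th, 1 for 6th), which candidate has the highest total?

C

A: 4×4 + 6×2 + 6×3 + 6×5 + 3×5 + 3×2 + 5×3 = 112
B: 4×2 + 6×1 + 6×6 + 6×6 + 3×4 + 3×3 + 5×5 = 132
C: 4×6 + 6×4 + 6×4 + 6×4 + 3×3 + 3×6 + 5×4 = 143
D: 4×5 + 6×3 + 6×2 + 6×3 + 3×2 + 3×1 + 5×6 = 107
E: 4×1 + 6×6 + 6×5 + 6×2 + 3×6 + 3×5 + 5×1 = 120
F: 4×3 + 6×5 + 6×1 + 6×1 + 3×1 + 3×4 + 5×2 = 79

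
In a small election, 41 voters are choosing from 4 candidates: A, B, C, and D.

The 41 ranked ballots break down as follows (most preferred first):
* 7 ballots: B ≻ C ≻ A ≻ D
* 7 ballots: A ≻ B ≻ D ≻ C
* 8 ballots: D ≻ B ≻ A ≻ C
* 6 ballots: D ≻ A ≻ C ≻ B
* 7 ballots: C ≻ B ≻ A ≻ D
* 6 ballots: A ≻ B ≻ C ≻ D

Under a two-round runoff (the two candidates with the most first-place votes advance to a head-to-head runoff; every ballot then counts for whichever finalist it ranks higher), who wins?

Round 1 first-place votes: A 13, B 7, C 7, D 14. D and A advance.
Runoff: D is ranked above A on 14 ballots, A above D on 27.

A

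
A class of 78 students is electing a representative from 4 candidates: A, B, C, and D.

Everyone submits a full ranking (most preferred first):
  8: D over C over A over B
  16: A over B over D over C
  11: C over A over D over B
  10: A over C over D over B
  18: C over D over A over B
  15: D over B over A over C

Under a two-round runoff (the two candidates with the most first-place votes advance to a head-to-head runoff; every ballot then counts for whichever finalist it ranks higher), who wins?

A

Round 1 first-place votes: A 26, B 0, C 29, D 23. C and A advance.
Runoff: C is ranked above A on 37 ballots, A above C on 41.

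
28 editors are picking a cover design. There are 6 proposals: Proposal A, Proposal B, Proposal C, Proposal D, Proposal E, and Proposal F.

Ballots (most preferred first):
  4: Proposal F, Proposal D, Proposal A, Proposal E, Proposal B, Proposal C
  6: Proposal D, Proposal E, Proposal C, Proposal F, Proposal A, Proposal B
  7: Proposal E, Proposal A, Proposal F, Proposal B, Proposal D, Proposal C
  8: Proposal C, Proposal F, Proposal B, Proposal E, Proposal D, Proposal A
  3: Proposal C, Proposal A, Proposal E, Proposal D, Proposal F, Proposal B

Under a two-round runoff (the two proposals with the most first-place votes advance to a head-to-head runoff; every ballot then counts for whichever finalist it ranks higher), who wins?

Proposal E

Round 1 first-place votes: Proposal A 0, Proposal B 0, Proposal C 11, Proposal D 6, Proposal E 7, Proposal F 4. Proposal C and Proposal E advance.
Runoff: Proposal C is ranked above Proposal E on 11 ballots, Proposal E above Proposal C on 17.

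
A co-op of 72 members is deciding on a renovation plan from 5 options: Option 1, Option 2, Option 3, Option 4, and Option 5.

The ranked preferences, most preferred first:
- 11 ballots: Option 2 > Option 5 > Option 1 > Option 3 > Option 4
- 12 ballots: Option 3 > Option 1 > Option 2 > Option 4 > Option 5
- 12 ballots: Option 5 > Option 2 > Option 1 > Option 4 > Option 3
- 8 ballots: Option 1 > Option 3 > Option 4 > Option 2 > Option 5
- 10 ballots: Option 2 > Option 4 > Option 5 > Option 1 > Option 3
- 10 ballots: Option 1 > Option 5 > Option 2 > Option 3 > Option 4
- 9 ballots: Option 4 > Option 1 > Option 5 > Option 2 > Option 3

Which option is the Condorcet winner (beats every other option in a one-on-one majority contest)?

Option 1 vs Option 2: 39–33
Option 1 vs Option 3: 60–12
Option 1 vs Option 4: 53–19
Option 1 vs Option 5: 39–33
Option 1 beats every other option.

Option 1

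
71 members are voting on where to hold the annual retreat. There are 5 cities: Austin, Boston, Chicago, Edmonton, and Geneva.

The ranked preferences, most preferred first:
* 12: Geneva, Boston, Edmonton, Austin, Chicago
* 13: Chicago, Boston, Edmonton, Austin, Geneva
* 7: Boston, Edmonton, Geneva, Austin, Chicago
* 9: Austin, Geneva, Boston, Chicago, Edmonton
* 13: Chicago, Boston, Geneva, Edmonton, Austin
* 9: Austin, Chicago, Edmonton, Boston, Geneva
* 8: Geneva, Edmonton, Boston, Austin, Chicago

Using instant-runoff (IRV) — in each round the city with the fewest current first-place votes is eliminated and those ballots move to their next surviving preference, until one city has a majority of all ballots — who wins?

Round 1: Austin 18, Boston 7, Chicago 26, Edmonton 0, Geneva 20. Edmonton eliminated.
Round 2: Austin 18, Boston 7, Chicago 26, Geneva 20. Boston eliminated.
Round 3: Austin 18, Chicago 26, Geneva 27. Austin eliminated.
Round 4: Chicago 35, Geneva 36. Geneva has a majority (≥36).

Geneva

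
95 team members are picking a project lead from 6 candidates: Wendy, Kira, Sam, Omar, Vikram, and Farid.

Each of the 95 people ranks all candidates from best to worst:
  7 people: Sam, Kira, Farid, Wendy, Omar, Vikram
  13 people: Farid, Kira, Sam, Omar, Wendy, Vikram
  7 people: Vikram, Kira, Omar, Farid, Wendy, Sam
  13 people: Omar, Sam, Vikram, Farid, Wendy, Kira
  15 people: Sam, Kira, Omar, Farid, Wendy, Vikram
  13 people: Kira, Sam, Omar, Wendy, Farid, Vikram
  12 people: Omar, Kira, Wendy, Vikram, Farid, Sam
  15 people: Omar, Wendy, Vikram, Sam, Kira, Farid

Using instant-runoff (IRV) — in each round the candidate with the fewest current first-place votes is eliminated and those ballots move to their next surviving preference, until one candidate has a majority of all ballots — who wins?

Kira

Round 1: Wendy 0, Kira 13, Sam 22, Omar 40, Vikram 7, Farid 13. Wendy eliminated.
Round 2: Kira 13, Sam 22, Omar 40, Vikram 7, Farid 13. Vikram eliminated.
Round 3: Kira 20, Sam 22, Omar 40, Farid 13. Farid eliminated.
Round 4: Kira 33, Sam 22, Omar 40. Sam eliminated.
Round 5: Kira 55, Omar 40. Kira has a majority (≥48).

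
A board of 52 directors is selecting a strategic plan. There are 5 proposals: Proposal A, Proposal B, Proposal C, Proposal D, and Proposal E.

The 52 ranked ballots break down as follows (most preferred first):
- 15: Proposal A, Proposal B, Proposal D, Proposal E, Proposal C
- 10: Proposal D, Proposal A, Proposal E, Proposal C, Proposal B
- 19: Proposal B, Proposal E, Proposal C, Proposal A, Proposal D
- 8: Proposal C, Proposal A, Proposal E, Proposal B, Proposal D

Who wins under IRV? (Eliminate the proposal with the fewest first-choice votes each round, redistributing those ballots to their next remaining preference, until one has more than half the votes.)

Proposal A

Round 1: Proposal A 15, Proposal B 19, Proposal C 8, Proposal D 10, Proposal E 0. Proposal E eliminated.
Round 2: Proposal A 15, Proposal B 19, Proposal C 8, Proposal D 10. Proposal C eliminated.
Round 3: Proposal A 23, Proposal B 19, Proposal D 10. Proposal D eliminated.
Round 4: Proposal A 33, Proposal B 19. Proposal A has a majority (≥27).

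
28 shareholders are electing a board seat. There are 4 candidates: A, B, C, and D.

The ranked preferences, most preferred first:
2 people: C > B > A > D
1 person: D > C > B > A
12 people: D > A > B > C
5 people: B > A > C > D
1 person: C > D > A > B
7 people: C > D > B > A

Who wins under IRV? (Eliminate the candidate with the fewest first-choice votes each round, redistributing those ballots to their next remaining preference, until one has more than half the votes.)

Round 1: A 0, B 5, C 10, D 13. A eliminated.
Round 2: B 5, C 10, D 13. B eliminated.
Round 3: C 15, D 13. C has a majority (≥15).

C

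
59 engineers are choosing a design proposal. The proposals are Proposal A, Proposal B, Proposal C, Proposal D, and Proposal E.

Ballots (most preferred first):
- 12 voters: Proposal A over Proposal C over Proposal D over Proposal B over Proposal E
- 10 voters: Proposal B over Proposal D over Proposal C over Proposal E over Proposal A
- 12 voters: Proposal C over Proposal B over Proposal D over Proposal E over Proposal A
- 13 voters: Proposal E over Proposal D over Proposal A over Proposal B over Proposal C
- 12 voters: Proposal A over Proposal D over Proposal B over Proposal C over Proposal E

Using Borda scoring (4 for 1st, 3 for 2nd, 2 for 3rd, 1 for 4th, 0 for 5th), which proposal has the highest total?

Proposal D

Proposal A: 12×4 + 10×0 + 12×0 + 13×2 + 12×4 = 122
Proposal B: 12×1 + 10×4 + 12×3 + 13×1 + 12×2 = 125
Proposal C: 12×3 + 10×2 + 12×4 + 13×0 + 12×1 = 116
Proposal D: 12×2 + 10×3 + 12×2 + 13×3 + 12×3 = 153
Proposal E: 12×0 + 10×1 + 12×1 + 13×4 + 12×0 = 74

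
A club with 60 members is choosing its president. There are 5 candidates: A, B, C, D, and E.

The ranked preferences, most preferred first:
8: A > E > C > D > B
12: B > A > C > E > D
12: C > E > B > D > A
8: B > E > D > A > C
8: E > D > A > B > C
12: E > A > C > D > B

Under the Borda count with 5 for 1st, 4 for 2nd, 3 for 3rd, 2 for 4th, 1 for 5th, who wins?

A: 8×5 + 12×4 + 12×1 + 8×2 + 8×3 + 12×4 = 188
B: 8×1 + 12×5 + 12×3 + 8×5 + 8×2 + 12×1 = 172
C: 8×3 + 12×3 + 12×5 + 8×1 + 8×1 + 12×3 = 172
D: 8×2 + 12×1 + 12×2 + 8×3 + 8×4 + 12×2 = 132
E: 8×4 + 12×2 + 12×4 + 8×4 + 8×5 + 12×5 = 236

E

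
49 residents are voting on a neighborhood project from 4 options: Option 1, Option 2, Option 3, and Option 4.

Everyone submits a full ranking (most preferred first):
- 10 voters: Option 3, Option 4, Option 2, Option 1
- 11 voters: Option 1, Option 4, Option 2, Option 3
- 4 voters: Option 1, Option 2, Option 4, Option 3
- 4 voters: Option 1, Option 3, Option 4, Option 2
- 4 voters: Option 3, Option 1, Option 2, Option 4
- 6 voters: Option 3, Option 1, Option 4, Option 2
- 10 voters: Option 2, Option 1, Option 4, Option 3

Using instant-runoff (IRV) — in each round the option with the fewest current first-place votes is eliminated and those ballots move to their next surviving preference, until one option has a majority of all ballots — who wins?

Round 1: Option 1 19, Option 2 10, Option 3 20, Option 4 0. Option 4 eliminated.
Round 2: Option 1 19, Option 2 10, Option 3 20. Option 2 eliminated.
Round 3: Option 1 29, Option 3 20. Option 1 has a majority (≥25).

Option 1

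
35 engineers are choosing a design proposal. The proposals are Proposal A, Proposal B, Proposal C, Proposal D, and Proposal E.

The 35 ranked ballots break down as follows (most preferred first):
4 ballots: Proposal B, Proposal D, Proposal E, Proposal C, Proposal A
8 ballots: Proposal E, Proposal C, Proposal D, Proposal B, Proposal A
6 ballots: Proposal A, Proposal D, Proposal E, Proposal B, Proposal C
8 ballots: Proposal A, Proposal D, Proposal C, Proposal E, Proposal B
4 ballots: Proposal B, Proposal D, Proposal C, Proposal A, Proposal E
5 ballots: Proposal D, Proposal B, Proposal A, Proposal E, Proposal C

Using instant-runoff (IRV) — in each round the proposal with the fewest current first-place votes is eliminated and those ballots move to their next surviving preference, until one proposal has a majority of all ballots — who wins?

Proposal B

Round 1: Proposal A 14, Proposal B 8, Proposal C 0, Proposal D 5, Proposal E 8. Proposal C eliminated.
Round 2: Proposal A 14, Proposal B 8, Proposal D 5, Proposal E 8. Proposal D eliminated.
Round 3: Proposal A 14, Proposal B 13, Proposal E 8. Proposal E eliminated.
Round 4: Proposal A 14, Proposal B 21. Proposal B has a majority (≥18).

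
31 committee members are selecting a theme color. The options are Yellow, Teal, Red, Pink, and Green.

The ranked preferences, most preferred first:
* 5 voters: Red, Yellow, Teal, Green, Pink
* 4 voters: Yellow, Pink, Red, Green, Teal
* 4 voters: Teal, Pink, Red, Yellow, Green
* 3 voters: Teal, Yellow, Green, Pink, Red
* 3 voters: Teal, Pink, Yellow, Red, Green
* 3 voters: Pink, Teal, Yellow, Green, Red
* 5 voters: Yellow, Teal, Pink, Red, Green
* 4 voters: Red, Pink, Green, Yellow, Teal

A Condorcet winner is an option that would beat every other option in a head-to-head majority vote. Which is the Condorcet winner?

Yellow

Yellow vs Teal: 18–13
Yellow vs Red: 18–13
Yellow vs Pink: 17–14
Yellow vs Green: 27–4
Yellow beats every other option.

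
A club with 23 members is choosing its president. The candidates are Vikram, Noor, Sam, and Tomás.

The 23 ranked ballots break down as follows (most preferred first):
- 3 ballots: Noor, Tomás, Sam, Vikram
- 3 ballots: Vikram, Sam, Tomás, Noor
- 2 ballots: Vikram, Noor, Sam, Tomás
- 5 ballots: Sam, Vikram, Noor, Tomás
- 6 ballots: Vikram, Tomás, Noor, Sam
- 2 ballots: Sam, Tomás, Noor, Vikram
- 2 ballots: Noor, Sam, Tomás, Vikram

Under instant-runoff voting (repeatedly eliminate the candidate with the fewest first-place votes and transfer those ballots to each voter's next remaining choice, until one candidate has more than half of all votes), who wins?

Round 1: Vikram 11, Noor 5, Sam 7, Tomás 0. Tomás eliminated.
Round 2: Vikram 11, Noor 5, Sam 7. Noor eliminated.
Round 3: Vikram 11, Sam 12. Sam has a majority (≥12).

Sam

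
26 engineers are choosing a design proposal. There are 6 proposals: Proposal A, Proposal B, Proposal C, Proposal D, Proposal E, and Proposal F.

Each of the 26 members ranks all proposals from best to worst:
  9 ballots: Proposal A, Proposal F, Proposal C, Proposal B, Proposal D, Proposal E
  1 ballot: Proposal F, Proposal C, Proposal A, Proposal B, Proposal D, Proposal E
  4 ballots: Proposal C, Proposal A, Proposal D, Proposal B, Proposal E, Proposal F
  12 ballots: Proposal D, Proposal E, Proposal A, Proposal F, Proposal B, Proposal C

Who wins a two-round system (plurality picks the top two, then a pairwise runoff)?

Proposal A

Round 1 first-place votes: Proposal A 9, Proposal B 0, Proposal C 4, Proposal D 12, Proposal E 0, Proposal F 1. Proposal D and Proposal A advance.
Runoff: Proposal D is ranked above Proposal A on 12 ballots, Proposal A above Proposal D on 14.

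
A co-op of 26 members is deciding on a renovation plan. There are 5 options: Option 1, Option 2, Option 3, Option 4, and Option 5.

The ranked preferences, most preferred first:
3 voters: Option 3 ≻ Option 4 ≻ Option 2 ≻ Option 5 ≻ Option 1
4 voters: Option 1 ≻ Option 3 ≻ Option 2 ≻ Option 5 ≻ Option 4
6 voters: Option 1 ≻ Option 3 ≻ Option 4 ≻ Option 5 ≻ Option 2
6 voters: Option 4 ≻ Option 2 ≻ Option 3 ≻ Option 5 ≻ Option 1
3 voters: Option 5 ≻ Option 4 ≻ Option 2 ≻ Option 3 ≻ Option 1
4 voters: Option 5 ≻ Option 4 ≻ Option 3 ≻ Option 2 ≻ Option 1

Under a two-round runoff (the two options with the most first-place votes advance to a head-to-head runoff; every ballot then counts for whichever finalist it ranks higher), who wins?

Option 5

Round 1 first-place votes: Option 1 10, Option 2 0, Option 3 3, Option 4 6, Option 5 7. Option 1 and Option 5 advance.
Runoff: Option 1 is ranked above Option 5 on 10 ballots, Option 5 above Option 1 on 16.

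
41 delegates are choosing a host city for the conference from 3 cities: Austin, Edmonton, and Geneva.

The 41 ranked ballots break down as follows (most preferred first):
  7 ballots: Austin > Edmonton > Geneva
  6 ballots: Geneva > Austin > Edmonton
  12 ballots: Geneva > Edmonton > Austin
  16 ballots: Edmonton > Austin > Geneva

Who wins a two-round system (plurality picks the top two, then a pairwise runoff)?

Round 1 first-place votes: Austin 7, Edmonton 16, Geneva 18. Geneva and Edmonton advance.
Runoff: Geneva is ranked above Edmonton on 18 ballots, Edmonton above Geneva on 23.

Edmonton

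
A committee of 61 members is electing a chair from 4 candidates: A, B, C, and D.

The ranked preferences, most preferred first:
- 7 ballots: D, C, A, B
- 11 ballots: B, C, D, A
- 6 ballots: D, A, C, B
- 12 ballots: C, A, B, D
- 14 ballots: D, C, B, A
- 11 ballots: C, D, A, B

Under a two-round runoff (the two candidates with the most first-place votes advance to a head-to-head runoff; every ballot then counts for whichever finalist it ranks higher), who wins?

C

Round 1 first-place votes: A 0, B 11, C 23, D 27. D and C advance.
Runoff: D is ranked above C on 27 ballots, C above D on 34.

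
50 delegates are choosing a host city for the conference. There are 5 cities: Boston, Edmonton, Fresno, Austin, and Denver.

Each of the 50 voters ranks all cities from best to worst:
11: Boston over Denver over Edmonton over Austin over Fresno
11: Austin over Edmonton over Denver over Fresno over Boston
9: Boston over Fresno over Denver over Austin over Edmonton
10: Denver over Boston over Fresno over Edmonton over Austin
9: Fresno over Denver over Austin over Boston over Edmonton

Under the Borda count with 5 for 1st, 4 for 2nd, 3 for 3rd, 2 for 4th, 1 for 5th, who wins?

Boston: 11×5 + 11×1 + 9×5 + 10×4 + 9×2 = 169
Edmonton: 11×3 + 11×4 + 9×1 + 10×2 + 9×1 = 115
Fresno: 11×1 + 11×2 + 9×4 + 10×3 + 9×5 = 144
Austin: 11×2 + 11×5 + 9×2 + 10×1 + 9×3 = 132
Denver: 11×4 + 11×3 + 9×3 + 10×5 + 9×4 = 190

Denver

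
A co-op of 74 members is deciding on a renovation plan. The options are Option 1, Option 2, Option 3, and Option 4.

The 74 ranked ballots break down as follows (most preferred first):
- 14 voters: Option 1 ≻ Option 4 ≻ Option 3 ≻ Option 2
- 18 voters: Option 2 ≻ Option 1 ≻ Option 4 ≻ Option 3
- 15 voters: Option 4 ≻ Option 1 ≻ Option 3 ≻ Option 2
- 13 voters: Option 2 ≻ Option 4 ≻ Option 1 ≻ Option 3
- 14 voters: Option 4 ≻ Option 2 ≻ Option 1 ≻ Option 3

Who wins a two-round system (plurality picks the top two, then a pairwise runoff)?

Option 4

Round 1 first-place votes: Option 1 14, Option 2 31, Option 3 0, Option 4 29. Option 2 and Option 4 advance.
Runoff: Option 2 is ranked above Option 4 on 31 ballots, Option 4 above Option 2 on 43.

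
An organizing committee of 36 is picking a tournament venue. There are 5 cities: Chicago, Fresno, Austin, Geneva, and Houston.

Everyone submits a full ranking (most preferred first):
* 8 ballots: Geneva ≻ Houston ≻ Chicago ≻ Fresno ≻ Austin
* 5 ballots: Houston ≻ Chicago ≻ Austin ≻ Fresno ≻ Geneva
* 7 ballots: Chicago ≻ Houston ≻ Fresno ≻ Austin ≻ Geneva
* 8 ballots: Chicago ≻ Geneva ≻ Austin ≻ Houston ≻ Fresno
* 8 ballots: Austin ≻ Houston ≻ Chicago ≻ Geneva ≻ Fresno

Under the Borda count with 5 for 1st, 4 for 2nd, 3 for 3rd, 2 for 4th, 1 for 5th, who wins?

Chicago

Chicago: 8×3 + 5×4 + 7×5 + 8×5 + 8×3 = 143
Fresno: 8×2 + 5×2 + 7×3 + 8×1 + 8×1 = 63
Austin: 8×1 + 5×3 + 7×2 + 8×3 + 8×5 = 101
Geneva: 8×5 + 5×1 + 7×1 + 8×4 + 8×2 = 100
Houston: 8×4 + 5×5 + 7×4 + 8×2 + 8×4 = 133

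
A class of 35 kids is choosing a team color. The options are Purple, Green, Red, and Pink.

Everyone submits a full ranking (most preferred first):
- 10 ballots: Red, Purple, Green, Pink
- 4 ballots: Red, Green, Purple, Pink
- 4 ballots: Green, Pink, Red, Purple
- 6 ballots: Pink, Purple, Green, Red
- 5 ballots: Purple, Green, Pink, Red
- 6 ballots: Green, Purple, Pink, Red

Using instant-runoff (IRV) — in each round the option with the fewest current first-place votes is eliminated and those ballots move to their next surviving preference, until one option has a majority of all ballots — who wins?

Round 1: Purple 5, Green 10, Red 14, Pink 6. Purple eliminated.
Round 2: Green 15, Red 14, Pink 6. Pink eliminated.
Round 3: Green 21, Red 14. Green has a majority (≥18).

Green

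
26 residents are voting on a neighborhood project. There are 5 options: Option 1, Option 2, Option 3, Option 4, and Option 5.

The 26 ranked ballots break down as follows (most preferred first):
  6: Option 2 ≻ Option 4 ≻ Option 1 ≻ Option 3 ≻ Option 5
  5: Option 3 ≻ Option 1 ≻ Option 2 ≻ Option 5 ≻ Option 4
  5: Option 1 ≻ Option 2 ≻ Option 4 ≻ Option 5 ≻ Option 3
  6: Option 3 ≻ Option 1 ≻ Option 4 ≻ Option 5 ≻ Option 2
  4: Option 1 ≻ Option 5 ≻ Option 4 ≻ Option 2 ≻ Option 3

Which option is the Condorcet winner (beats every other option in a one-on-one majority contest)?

Option 1

Option 1 vs Option 2: 20–6
Option 1 vs Option 3: 15–11
Option 1 vs Option 4: 20–6
Option 1 vs Option 5: 26–0
Option 1 beats every other option.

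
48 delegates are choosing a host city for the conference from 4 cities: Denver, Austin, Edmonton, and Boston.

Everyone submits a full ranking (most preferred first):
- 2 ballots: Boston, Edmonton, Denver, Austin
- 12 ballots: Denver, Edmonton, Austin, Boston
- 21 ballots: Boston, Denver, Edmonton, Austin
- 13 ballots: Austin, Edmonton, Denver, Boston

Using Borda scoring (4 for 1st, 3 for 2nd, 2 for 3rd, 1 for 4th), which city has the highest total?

Denver

Denver: 2×2 + 12×4 + 21×3 + 13×2 = 141
Austin: 2×1 + 12×2 + 21×1 + 13×4 = 99
Edmonton: 2×3 + 12×3 + 21×2 + 13×3 = 123
Boston: 2×4 + 12×1 + 21×4 + 13×1 = 117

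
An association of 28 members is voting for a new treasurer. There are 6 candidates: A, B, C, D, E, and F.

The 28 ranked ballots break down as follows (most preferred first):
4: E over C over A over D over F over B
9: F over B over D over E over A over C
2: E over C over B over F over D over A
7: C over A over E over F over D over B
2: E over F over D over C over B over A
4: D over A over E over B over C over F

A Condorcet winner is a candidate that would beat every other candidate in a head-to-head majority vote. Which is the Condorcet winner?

E vs A: 17–11
E vs B: 19–9
E vs C: 21–7
E vs D: 15–13
E vs F: 19–9
E beats every other candidate.

E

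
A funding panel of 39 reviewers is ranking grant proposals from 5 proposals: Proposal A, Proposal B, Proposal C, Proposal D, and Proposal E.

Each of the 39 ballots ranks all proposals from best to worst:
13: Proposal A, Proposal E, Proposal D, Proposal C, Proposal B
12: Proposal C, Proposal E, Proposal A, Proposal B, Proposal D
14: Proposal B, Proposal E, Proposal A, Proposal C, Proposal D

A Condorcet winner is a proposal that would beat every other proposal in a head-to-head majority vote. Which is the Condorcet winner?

Proposal E vs Proposal A: 26–13
Proposal E vs Proposal B: 25–14
Proposal E vs Proposal C: 27–12
Proposal E vs Proposal D: 39–0
Proposal E beats every other proposal.

Proposal E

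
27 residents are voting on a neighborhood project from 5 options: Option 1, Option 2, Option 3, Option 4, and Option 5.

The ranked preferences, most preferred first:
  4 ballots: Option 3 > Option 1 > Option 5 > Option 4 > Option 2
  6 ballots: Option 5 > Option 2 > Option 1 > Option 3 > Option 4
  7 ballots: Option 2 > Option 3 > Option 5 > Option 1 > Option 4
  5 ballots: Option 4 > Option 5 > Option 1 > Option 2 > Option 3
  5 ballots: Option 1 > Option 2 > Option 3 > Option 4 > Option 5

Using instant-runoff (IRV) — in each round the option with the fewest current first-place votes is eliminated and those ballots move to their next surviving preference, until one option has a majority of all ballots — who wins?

Option 5

Round 1: Option 1 5, Option 2 7, Option 3 4, Option 4 5, Option 5 6. Option 3 eliminated.
Round 2: Option 1 9, Option 2 7, Option 4 5, Option 5 6. Option 4 eliminated.
Round 3: Option 1 9, Option 2 7, Option 5 11. Option 2 eliminated.
Round 4: Option 1 9, Option 5 18. Option 5 has a majority (≥14).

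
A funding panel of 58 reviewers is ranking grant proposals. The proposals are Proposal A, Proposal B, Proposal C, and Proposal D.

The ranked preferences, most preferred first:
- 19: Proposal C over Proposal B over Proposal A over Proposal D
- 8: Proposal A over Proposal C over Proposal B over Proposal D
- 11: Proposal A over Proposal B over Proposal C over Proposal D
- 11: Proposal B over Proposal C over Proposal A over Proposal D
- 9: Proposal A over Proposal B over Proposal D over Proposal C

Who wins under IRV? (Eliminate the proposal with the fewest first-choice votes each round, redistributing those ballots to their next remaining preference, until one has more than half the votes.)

Round 1: Proposal A 28, Proposal B 11, Proposal C 19, Proposal D 0. Proposal D eliminated.
Round 2: Proposal A 28, Proposal B 11, Proposal C 19. Proposal B eliminated.
Round 3: Proposal A 28, Proposal C 30. Proposal C has a majority (≥30).

Proposal C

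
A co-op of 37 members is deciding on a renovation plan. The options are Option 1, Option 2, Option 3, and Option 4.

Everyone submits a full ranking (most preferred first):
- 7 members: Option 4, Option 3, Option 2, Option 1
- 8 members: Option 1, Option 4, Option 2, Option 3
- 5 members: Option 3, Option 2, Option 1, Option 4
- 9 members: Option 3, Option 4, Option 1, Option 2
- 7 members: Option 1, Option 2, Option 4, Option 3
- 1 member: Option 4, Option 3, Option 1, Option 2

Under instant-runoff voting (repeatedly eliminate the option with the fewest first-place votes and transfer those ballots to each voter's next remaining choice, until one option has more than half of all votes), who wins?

Option 3

Round 1: Option 1 15, Option 2 0, Option 3 14, Option 4 8. Option 2 eliminated.
Round 2: Option 1 15, Option 3 14, Option 4 8. Option 4 eliminated.
Round 3: Option 1 15, Option 3 22. Option 3 has a majority (≥19).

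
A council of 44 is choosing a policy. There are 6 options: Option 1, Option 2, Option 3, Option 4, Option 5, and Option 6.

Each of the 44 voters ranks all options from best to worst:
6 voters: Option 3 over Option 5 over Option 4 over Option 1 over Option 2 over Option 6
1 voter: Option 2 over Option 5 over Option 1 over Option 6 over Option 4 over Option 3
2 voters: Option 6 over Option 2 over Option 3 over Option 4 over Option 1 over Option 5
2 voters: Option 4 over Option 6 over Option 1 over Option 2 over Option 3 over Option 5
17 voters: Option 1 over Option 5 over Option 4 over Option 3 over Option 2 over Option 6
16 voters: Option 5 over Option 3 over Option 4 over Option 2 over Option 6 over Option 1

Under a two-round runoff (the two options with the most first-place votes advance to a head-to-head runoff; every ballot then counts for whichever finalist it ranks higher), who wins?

Option 5

Round 1 first-place votes: Option 1 17, Option 2 1, Option 3 6, Option 4 2, Option 5 16, Option 6 2. Option 1 and Option 5 advance.
Runoff: Option 1 is ranked above Option 5 on 21 ballots, Option 5 above Option 1 on 23.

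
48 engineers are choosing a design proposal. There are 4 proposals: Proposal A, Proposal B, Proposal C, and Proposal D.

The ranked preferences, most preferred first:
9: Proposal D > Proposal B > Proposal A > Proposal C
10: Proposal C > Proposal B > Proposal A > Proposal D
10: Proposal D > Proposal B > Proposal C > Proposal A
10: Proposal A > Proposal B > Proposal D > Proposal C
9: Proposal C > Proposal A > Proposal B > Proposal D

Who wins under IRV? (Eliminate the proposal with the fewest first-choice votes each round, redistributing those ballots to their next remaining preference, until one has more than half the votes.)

Round 1: Proposal A 10, Proposal B 0, Proposal C 19, Proposal D 19. Proposal B eliminated.
Round 2: Proposal A 10, Proposal C 19, Proposal D 19. Proposal A eliminated.
Round 3: Proposal C 19, Proposal D 29. Proposal D has a majority (≥25).

Proposal D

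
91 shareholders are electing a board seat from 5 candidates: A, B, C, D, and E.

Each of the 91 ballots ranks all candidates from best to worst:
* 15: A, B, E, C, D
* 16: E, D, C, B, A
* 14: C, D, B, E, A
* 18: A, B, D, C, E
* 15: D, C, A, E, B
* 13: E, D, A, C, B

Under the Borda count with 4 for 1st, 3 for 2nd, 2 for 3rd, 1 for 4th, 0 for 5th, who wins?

D

A: 15×4 + 16×0 + 14×0 + 18×4 + 15×2 + 13×2 = 188
B: 15×3 + 16×1 + 14×2 + 18×3 + 15×0 + 13×0 = 143
C: 15×1 + 16×2 + 14×4 + 18×1 + 15×3 + 13×1 = 179
D: 15×0 + 16×3 + 14×3 + 18×2 + 15×4 + 13×3 = 225
E: 15×2 + 16×4 + 14×1 + 18×0 + 15×1 + 13×4 = 175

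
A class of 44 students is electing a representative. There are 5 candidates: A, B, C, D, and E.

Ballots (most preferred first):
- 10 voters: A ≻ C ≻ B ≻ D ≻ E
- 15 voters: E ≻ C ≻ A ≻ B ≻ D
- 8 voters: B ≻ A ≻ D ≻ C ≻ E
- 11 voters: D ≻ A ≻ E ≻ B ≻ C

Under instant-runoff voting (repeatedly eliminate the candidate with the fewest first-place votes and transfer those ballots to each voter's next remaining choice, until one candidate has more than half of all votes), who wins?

A

Round 1: A 10, B 8, C 0, D 11, E 15. C eliminated.
Round 2: A 10, B 8, D 11, E 15. B eliminated.
Round 3: A 18, D 11, E 15. D eliminated.
Round 4: A 29, E 15. A has a majority (≥23).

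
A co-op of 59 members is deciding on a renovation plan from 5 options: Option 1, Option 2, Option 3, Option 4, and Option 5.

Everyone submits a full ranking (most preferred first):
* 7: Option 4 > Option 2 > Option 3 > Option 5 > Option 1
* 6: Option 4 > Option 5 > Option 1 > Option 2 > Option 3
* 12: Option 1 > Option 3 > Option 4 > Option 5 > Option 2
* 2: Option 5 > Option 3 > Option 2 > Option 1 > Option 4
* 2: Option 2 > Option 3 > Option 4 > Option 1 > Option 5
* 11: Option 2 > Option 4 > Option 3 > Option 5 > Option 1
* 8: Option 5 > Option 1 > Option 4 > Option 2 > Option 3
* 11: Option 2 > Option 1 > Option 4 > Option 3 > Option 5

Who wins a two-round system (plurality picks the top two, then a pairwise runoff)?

Round 1 first-place votes: Option 1 12, Option 2 24, Option 3 0, Option 4 13, Option 5 10. Option 2 and Option 4 advance.
Runoff: Option 2 is ranked above Option 4 on 26 ballots, Option 4 above Option 2 on 33.

Option 4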